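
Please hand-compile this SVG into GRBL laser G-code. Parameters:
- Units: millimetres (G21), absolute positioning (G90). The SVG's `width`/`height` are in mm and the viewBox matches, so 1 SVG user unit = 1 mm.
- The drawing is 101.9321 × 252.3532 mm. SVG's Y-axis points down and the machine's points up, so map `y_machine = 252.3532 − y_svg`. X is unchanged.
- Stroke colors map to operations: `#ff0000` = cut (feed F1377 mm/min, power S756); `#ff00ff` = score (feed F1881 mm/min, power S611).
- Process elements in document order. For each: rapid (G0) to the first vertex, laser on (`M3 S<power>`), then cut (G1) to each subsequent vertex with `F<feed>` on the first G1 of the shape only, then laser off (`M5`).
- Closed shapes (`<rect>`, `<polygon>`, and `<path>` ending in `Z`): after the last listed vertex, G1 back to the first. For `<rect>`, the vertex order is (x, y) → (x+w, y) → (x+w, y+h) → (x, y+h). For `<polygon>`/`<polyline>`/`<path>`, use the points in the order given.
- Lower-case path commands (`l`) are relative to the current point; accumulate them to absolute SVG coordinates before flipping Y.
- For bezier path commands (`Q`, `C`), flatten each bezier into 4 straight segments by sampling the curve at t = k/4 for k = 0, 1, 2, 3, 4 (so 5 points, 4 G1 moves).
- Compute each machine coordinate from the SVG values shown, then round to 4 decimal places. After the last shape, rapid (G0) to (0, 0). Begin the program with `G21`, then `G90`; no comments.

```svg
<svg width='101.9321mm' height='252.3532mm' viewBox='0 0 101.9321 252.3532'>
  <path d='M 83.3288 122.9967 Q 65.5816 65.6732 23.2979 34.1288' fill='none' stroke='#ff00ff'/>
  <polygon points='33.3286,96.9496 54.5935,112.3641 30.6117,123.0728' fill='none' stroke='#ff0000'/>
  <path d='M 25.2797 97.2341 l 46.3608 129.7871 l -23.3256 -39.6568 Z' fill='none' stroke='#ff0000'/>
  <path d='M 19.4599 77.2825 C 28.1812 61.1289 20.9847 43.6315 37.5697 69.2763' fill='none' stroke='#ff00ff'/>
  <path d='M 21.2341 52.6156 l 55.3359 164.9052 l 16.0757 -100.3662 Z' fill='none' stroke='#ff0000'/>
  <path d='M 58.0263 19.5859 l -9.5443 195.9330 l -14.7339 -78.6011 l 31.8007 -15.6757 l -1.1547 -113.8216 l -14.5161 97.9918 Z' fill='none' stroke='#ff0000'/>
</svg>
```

viewBox `0 0 101.9321 252.3532` with mm width/height → 1 unit = 1 mm. Flip: y_m = 252.3532 − y_svg.

**Shape 1** — `<path>` quadratic bezier, stroke `#ff00ff` → score (S611, F1881). Control points (SVG): P0=(83.3288,122.9967), P1=(65.5816,65.6732), P2=(23.2979,34.1288); sampled at t=k/4. Machine vertices: (83.3288,129.3565) → (72.9217,156.4071) → (59.4475,180.2352) → (42.9062,200.8410) → (23.2979,218.2244). Open path.

**Shape 2** — `<polygon>` regular polygon, stroke `#ff0000` → cut (S756, F1377). Machine vertices: (33.3286,155.4036) → (54.5935,139.9891) → (30.6117,129.2804) → (33.3286,155.4036). Closed: final G1 returns to the first vertex.

**Shape 3** — `<path>` closed polygon, stroke `#ff0000` → cut (S756, F1377). Machine vertices: (25.2797,155.1191) → (71.6405,25.3320) → (48.3149,64.9888) → (25.2797,155.1191). Closed: final G1 returns to the first vertex.

**Shape 4** — `<path>` cubic bezier, stroke `#ff00ff` → score (S611, F1881). Control points (SVG): P0=(19.4599,77.2825), P1=(28.1812,61.1289), P2=(20.9847,43.6315), P3=(37.5697,69.2763); sampled at t=k/4. Machine vertices: (19.4599,175.0707) → (23.6366,186.7428) → (25.5659,194.7482) → (28.9697,194.9164) → (37.5697,183.0769). Open path.

**Shape 5** — `<path>` closed polygon, stroke `#ff0000` → cut (S756, F1377). Machine vertices: (21.2341,199.7376) → (76.5700,34.8324) → (92.6457,135.1986) → (21.2341,199.7376). Closed: final G1 returns to the first vertex.

**Shape 6** — `<path>` closed polygon, stroke `#ff0000` → cut (S756, F1377). Machine vertices: (58.0263,232.7673) → (48.4820,36.8343) → (33.7481,115.4354) → (65.5488,131.1111) → (64.3941,244.9327) → (49.8780,146.9409) → (58.0263,232.7673). Closed: final G1 returns to the first vertex.

G21
G90
G0 X83.3288 Y129.3565
M3 S611
G1 X72.9217 Y156.4071 F1881
G1 X59.4475 Y180.2352
G1 X42.9062 Y200.8410
G1 X23.2979 Y218.2244
M5
G0 X33.3286 Y155.4036
M3 S756
G1 X54.5935 Y139.9891 F1377
G1 X30.6117 Y129.2804
G1 X33.3286 Y155.4036
M5
G0 X25.2797 Y155.1191
M3 S756
G1 X71.6405 Y25.3320 F1377
G1 X48.3149 Y64.9888
G1 X25.2797 Y155.1191
M5
G0 X19.4599 Y175.0707
M3 S611
G1 X23.6366 Y186.7428 F1881
G1 X25.5659 Y194.7482
G1 X28.9697 Y194.9164
G1 X37.5697 Y183.0769
M5
G0 X21.2341 Y199.7376
M3 S756
G1 X76.5700 Y34.8324 F1377
G1 X92.6457 Y135.1986
G1 X21.2341 Y199.7376
M5
G0 X58.0263 Y232.7673
M3 S756
G1 X48.4820 Y36.8343 F1377
G1 X33.7481 Y115.4354
G1 X65.5488 Y131.1111
G1 X64.3941 Y244.9327
G1 X49.8780 Y146.9409
G1 X58.0263 Y232.7673
M5
G0 X0.0000 Y0.0000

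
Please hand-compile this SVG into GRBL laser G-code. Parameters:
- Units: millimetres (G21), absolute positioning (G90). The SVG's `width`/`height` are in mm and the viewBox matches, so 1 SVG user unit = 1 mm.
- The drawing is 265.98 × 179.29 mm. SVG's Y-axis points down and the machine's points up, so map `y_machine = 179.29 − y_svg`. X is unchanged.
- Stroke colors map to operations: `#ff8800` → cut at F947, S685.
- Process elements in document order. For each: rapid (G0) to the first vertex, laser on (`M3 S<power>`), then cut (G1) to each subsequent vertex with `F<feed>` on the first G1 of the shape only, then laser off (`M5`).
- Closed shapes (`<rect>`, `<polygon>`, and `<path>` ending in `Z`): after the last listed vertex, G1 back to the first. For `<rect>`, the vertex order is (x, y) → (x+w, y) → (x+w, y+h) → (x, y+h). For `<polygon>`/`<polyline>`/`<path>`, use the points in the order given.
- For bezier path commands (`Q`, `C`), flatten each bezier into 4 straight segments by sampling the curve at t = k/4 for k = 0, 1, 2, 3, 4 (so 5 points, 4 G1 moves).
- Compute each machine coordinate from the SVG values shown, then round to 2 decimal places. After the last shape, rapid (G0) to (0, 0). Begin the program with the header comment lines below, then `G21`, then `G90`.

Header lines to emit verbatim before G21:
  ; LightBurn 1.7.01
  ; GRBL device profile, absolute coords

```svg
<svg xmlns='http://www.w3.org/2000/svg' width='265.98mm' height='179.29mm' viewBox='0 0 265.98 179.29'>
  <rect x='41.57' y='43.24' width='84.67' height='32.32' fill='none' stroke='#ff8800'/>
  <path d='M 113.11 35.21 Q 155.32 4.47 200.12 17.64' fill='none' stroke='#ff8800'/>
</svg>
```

Since the viewBox matches the mm dimensions, user units are millimetres directly. The only transform is the Y-flip y_m = 179.29 − y_svg.

Shape 1 is a rectangle drawn with `<rect>`. Its stroke #ff8800 means cut at S685, F947. After flipping Y the toolpath is (41.57,136.05) → (126.24,136.05) → (126.24,103.73) → (41.57,103.73) → (41.57,136.05), returning to the start.

Shape 2 is a quadratic bezier drawn with `<path>`. Its stroke #ff8800 means cut at S685, F947. After flipping Y the toolpath is (113.11,144.08) → (134.38,156.71) → (155.97,163.84) → (177.88,165.49) → (200.12,161.65).

; LightBurn 1.7.01
; GRBL device profile, absolute coords
G21
G90
G0 X41.57 Y136.05
M3 S685
G1 X126.24 Y136.05 F947
G1 X126.24 Y103.73
G1 X41.57 Y103.73
G1 X41.57 Y136.05
M5
G0 X113.11 Y144.08
M3 S685
G1 X134.38 Y156.71 F947
G1 X155.97 Y163.84
G1 X177.88 Y165.49
G1 X200.12 Y161.65
M5
G0 X0.00 Y0.00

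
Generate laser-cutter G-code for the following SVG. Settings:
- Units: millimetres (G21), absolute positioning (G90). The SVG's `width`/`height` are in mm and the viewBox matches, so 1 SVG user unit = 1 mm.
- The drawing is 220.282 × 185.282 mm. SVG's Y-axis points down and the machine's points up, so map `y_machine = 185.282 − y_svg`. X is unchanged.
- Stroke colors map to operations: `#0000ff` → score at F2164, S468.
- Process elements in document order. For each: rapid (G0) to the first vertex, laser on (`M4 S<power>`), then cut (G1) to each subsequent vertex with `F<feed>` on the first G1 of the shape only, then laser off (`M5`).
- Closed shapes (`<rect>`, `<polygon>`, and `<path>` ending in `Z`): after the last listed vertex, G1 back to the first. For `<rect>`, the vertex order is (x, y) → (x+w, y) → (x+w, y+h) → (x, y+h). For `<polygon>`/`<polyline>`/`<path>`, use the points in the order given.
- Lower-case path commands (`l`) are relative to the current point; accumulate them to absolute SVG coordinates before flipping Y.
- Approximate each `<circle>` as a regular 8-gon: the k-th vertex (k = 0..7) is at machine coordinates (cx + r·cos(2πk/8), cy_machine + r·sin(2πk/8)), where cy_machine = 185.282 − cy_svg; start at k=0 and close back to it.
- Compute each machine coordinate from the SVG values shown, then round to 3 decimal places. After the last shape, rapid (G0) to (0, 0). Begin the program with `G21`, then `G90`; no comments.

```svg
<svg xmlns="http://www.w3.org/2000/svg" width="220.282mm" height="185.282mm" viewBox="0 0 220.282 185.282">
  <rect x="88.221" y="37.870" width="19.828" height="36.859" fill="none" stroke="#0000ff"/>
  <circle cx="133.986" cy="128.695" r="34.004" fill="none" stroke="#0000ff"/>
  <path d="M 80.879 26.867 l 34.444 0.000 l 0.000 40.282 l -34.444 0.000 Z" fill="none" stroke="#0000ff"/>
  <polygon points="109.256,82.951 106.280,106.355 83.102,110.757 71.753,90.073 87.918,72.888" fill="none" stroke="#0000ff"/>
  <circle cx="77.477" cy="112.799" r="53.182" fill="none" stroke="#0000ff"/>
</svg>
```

G21
G90
G0 X88.221 Y147.412
M4 S468
G1 X108.049 Y147.412 F2164
G1 X108.049 Y110.553
G1 X88.221 Y110.553
G1 X88.221 Y147.412
M5
G0 X167.990 Y56.587
M4 S468
G1 X158.030 Y80.631 F2164
G1 X133.986 Y90.591
G1 X109.942 Y80.631
G1 X99.982 Y56.587
G1 X109.942 Y32.543
G1 X133.986 Y22.583
G1 X158.030 Y32.543
G1 X167.990 Y56.587
M5
G0 X80.879 Y158.415
M4 S468
G1 X115.323 Y158.415 F2164
G1 X115.323 Y118.133
G1 X80.879 Y118.133
G1 X80.879 Y158.415
M5
G0 X109.256 Y102.331
M4 S468
G1 X106.280 Y78.927 F2164
G1 X83.102 Y74.525
G1 X71.753 Y95.209
G1 X87.918 Y112.394
G1 X109.256 Y102.331
M5
G0 X130.659 Y72.483
M4 S468
G1 X115.082 Y110.088 F2164
G1 X77.477 Y125.665
G1 X39.872 Y110.088
G1 X24.295 Y72.483
G1 X39.872 Y34.878
G1 X77.477 Y19.301
G1 X115.082 Y34.878
G1 X130.659 Y72.483
M5
G0 X0.000 Y0.000

1 u = 1 mm; y_m = 185.282 − y.

[1] `<rect>` rectangle, #0000ff→score S468 F2164: (88.221,147.412) → (108.049,147.412) → (108.049,110.553) → (88.221,110.553) → (88.221,147.412) (closed)

[2] `<circle>` circle, #0000ff→score S468 F2164: (167.990,56.587) → (158.030,80.631) → (133.986,90.591) → (109.942,80.631) → (99.982,56.587) → (109.942,32.543) → (133.986,22.583) → (158.030,32.543) → (167.990,56.587) (closed)

[3] `<path>` rectangle, #0000ff→score S468 F2164: (80.879,158.415) → (115.323,158.415) → (115.323,118.133) → (80.879,118.133) → (80.879,158.415) (closed)

[4] `<polygon>` regular polygon, #0000ff→score S468 F2164: (109.256,102.331) → (106.280,78.927) → (83.102,74.525) → (71.753,95.209) → (87.918,112.394) → (109.256,102.331) (closed)

[5] `<circle>` circle, #0000ff→score S468 F2164: (130.659,72.483) → (115.082,110.088) → (77.477,125.665) → (39.872,110.088) → (24.295,72.483) → (39.872,34.878) → (77.477,19.301) → (115.082,34.878) → (130.659,72.483) (closed)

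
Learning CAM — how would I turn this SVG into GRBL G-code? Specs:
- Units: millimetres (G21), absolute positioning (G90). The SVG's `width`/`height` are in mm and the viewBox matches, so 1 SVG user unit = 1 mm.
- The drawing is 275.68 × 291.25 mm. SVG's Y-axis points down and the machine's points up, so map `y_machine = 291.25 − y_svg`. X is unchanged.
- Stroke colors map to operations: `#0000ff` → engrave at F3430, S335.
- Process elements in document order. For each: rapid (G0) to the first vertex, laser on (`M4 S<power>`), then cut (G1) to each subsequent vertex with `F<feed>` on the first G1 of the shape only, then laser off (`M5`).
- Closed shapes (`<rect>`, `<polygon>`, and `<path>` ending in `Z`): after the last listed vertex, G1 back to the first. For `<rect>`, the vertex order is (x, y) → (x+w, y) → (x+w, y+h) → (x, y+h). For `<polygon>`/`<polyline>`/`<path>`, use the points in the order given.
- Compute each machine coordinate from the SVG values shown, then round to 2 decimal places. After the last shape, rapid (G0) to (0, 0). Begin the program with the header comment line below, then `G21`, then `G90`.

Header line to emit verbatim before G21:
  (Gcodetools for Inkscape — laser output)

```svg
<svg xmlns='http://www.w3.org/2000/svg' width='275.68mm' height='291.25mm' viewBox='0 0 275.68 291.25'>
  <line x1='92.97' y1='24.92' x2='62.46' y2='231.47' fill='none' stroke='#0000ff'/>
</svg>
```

1 u = 1 mm; y_m = 291.25 − y.

[1] `<line>` line segment, #0000ff→engrave S335 F3430: (92.97,266.33) → (62.46,59.78)

(Gcodetools for Inkscape — laser output)
G21
G90
G0 X92.97 Y266.33
M4 S335
G1 X62.46 Y59.78 F3430
M5
G0 X0.00 Y0.00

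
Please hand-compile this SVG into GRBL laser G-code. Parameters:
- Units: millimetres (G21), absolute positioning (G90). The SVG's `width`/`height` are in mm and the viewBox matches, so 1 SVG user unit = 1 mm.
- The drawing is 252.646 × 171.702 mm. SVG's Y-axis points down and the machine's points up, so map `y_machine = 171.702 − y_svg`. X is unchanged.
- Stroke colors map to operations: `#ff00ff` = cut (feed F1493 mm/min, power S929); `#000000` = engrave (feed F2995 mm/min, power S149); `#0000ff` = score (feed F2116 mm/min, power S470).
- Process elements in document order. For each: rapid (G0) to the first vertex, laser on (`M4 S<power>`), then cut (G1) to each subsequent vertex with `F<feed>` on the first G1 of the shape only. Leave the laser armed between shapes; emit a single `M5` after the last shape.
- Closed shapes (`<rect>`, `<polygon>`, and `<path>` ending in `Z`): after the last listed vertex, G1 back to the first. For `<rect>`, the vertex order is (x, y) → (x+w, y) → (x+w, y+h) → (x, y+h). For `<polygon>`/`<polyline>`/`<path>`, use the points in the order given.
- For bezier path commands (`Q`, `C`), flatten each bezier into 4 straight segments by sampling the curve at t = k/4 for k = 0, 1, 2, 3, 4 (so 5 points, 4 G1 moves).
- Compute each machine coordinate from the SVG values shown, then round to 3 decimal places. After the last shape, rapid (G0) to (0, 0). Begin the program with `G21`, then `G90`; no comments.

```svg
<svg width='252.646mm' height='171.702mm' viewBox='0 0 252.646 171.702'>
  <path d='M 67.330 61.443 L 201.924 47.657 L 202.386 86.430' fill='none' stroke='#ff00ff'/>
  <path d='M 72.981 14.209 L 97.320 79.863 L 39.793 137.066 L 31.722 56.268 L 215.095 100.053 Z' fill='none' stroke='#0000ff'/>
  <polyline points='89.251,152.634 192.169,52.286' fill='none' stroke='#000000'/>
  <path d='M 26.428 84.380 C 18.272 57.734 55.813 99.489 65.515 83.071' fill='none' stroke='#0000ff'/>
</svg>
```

G21
G90
G0 X67.330 Y110.259
M4 S929
G1 X201.924 Y124.045 F1493
G1 X202.386 Y85.272
G0 X72.981 Y157.493
M4 S470
G1 X97.320 Y91.839 F2116
G1 X39.793 Y34.636
G1 X31.722 Y115.434
G1 X215.095 Y71.649
G1 X72.981 Y157.493
G0 X89.251 Y19.068
M4 S149
G1 X192.169 Y119.416 F2995
G0 X26.428 Y87.322
M4 S470
G1 X27.730 Y96.459 F2116
G1 X39.275 Y91.812
G1 X54.168 Y85.247
G1 X65.515 Y88.631
M5
G0 X0.000 Y0.000

Since the viewBox matches the mm dimensions, user units are millimetres directly. The only transform is the Y-flip y_m = 171.702 − y_svg.

Shape 1 is a open polyline drawn with `<path>`. Its stroke #ff00ff means cut at S929, F1493. After flipping Y the toolpath is (67.330,110.259) → (201.924,124.045) → (202.386,85.272).

Shape 2 is a closed polygon drawn with `<path>`. Its stroke #0000ff means score at S470, F2116. After flipping Y the toolpath is (72.981,157.493) → (97.320,91.839) → (39.793,34.636) → (31.722,115.434) → (215.095,71.649) → (72.981,157.493), returning to the start.

Shape 3 is a line segment drawn with `<polyline>`. Its stroke #000000 means engrave at S149, F2995. After flipping Y the toolpath is (89.251,19.068) → (192.169,119.416).

Shape 4 is a cubic bezier drawn with `<path>`. Its stroke #0000ff means score at S470, F2116. After flipping Y the toolpath is (26.428,87.322) → (27.730,96.459) → (39.275,91.812) → (54.168,85.247) → (65.515,88.631).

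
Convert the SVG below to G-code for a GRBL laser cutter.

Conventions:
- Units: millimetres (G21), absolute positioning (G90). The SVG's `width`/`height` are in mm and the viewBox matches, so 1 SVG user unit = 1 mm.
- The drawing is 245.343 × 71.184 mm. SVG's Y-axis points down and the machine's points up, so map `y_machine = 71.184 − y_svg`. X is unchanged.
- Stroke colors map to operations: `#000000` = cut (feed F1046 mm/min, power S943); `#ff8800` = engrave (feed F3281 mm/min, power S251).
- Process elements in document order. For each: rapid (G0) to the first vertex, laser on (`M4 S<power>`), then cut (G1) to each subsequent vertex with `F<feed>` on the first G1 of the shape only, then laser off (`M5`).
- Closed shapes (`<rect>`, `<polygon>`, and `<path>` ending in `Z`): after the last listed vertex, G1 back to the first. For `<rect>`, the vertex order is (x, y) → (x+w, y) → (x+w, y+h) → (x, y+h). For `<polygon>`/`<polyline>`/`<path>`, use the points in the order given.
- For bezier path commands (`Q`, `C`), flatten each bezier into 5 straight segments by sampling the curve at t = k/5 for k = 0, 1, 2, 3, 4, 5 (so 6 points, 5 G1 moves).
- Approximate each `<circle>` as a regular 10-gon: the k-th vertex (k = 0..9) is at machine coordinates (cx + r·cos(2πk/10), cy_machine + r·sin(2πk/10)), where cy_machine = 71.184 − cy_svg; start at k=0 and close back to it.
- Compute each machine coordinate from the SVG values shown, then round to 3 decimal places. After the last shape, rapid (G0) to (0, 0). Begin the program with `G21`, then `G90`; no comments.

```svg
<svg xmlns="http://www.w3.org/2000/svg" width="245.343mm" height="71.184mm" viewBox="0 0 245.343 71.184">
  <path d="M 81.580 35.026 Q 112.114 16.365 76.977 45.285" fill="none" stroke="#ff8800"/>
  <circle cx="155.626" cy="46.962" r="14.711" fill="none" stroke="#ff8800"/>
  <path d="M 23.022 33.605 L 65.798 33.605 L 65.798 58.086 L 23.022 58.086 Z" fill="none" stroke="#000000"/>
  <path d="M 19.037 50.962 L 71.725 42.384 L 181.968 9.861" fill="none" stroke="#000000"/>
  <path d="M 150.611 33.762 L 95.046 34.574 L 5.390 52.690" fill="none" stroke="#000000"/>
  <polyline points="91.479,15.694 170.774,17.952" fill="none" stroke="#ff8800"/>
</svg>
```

viewBox `0 0 245.343 71.184` with mm width/height → 1 unit = 1 mm. Flip: y_m = 71.184 − y_svg.

**Shape 1** — `<path>` quadratic bezier, stroke `#ff8800` → engrave (S251, F3281). Control points (SVG): P0=(81.580,35.026), P1=(112.114,16.365), P2=(76.977,45.285); sampled at t=k/5. Machine vertices: (81.580,36.158) → (91.167,41.719) → (95.500,43.474) → (94.579,41.422) → (88.405,35.564) → (76.977,25.899). Open path.

**Shape 2** — `<circle>` circle, stroke `#ff8800` → engrave (S251, F3281). Machine vertices: (170.337,24.222) → (167.527,32.869) → (160.172,38.213) → (151.080,38.213) → (143.725,32.869) → (140.915,24.222) → (143.725,15.575) → (151.080,10.231) → (160.172,10.231) → (167.527,15.575) → (170.337,24.222). Closed: final G1 returns to the first vertex.

**Shape 3** — `<path>` rectangle, stroke `#000000` → cut (S943, F1046). Machine vertices: (23.022,37.579) → (65.798,37.579) → (65.798,13.098) → (23.022,13.098) → (23.022,37.579). Closed: final G1 returns to the first vertex.

**Shape 4** — `<path>` open polyline, stroke `#000000` → cut (S943, F1046). Machine vertices: (19.037,20.222) → (71.725,28.800) → (181.968,61.323). Open path.

**Shape 5** — `<path>` open polyline, stroke `#000000` → cut (S943, F1046). Machine vertices: (150.611,37.422) → (95.046,36.610) → (5.390,18.494). Open path.

**Shape 6** — `<polyline>` line segment, stroke `#ff8800` → engrave (S251, F3281). Machine vertices: (91.479,55.490) → (170.774,53.232). Open path.

G21
G90
G0 X81.580 Y36.158
M4 S251
G1 X91.167 Y41.719 F3281
G1 X95.500 Y43.474
G1 X94.579 Y41.422
G1 X88.405 Y35.564
G1 X76.977 Y25.899
M5
G0 X170.337 Y24.222
M4 S251
G1 X167.527 Y32.869 F3281
G1 X160.172 Y38.213
G1 X151.080 Y38.213
G1 X143.725 Y32.869
G1 X140.915 Y24.222
G1 X143.725 Y15.575
G1 X151.080 Y10.231
G1 X160.172 Y10.231
G1 X167.527 Y15.575
G1 X170.337 Y24.222
M5
G0 X23.022 Y37.579
M4 S943
G1 X65.798 Y37.579 F1046
G1 X65.798 Y13.098
G1 X23.022 Y13.098
G1 X23.022 Y37.579
M5
G0 X19.037 Y20.222
M4 S943
G1 X71.725 Y28.800 F1046
G1 X181.968 Y61.323
M5
G0 X150.611 Y37.422
M4 S943
G1 X95.046 Y36.610 F1046
G1 X5.390 Y18.494
M5
G0 X91.479 Y55.490
M4 S251
G1 X170.774 Y53.232 F3281
M5
G0 X0.000 Y0.000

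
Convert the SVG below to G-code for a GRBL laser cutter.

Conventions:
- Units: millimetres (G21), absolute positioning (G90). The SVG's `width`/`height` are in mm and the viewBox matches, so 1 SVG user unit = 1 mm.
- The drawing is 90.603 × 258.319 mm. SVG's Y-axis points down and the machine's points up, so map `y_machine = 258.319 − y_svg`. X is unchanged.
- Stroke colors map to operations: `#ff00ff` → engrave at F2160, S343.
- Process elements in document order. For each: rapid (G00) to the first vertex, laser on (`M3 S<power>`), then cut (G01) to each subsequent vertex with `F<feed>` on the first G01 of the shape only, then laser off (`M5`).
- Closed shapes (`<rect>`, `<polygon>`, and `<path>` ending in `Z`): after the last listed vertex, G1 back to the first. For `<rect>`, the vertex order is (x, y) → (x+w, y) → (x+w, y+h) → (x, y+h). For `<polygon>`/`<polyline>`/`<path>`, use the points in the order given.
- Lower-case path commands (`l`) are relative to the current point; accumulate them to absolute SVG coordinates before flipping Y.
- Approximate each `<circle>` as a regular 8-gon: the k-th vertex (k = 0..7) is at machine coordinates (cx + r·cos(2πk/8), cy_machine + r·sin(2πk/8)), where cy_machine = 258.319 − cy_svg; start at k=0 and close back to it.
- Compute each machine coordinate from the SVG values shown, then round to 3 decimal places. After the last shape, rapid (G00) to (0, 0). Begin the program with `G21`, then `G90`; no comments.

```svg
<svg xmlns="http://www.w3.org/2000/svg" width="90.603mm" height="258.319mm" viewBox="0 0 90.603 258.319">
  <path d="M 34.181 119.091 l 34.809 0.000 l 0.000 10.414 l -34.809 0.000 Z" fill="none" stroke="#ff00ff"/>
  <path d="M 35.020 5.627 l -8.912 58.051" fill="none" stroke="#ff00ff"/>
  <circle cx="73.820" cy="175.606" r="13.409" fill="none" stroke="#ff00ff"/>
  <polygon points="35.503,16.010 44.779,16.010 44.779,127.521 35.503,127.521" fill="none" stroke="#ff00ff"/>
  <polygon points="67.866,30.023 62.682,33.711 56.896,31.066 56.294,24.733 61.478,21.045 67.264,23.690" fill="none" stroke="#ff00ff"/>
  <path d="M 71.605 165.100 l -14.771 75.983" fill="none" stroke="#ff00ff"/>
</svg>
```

Since the viewBox matches the mm dimensions, user units are millimetres directly. The only transform is the Y-flip y_m = 258.319 − y_svg.

Shape 1 is a rectangle drawn with `<path>`. Its stroke #ff00ff means engrave at S343, F2160. After flipping Y the toolpath is (34.181,139.228) → (68.990,139.228) → (68.990,128.814) → (34.181,128.814) → (34.181,139.228), returning to the start.

Shape 2 is a line segment drawn with `<path>`. Its stroke #ff00ff means engrave at S343, F2160. After flipping Y the toolpath is (35.020,252.692) → (26.108,194.641).

Shape 3 is a circle drawn with `<circle>`. Its stroke #ff00ff means engrave at S343, F2160. After flipping Y the toolpath is (87.229,82.713) → (83.302,92.195) → (73.820,96.122) → (64.338,92.195) → (60.411,82.713) → (64.338,73.231) → (73.820,69.304) → (83.302,73.231) → (87.229,82.713), returning to the start.

Shape 4 is a rectangle drawn with `<polygon>`. Its stroke #ff00ff means engrave at S343, F2160. After flipping Y the toolpath is (35.503,242.309) → (44.779,242.309) → (44.779,130.798) → (35.503,130.798) → (35.503,242.309), returning to the start.

Shape 5 is a regular polygon drawn with `<polygon>`. Its stroke #ff00ff means engrave at S343, F2160. After flipping Y the toolpath is (67.866,228.296) → (62.682,224.608) → (56.896,227.253) → (56.294,233.586) → (61.478,237.274) → (67.264,234.629) → (67.866,228.296), returning to the start.

Shape 6 is a line segment drawn with `<path>`. Its stroke #ff00ff means engrave at S343, F2160. After flipping Y the toolpath is (71.605,93.219) → (56.834,17.236).

G21
G90
G00 X34.181 Y139.228
M3 S343
G01 X68.990 Y139.228 F2160
G01 X68.990 Y128.814
G01 X34.181 Y128.814
G01 X34.181 Y139.228
M5
G00 X35.020 Y252.692
M3 S343
G01 X26.108 Y194.641 F2160
M5
G00 X87.229 Y82.713
M3 S343
G01 X83.302 Y92.195 F2160
G01 X73.820 Y96.122
G01 X64.338 Y92.195
G01 X60.411 Y82.713
G01 X64.338 Y73.231
G01 X73.820 Y69.304
G01 X83.302 Y73.231
G01 X87.229 Y82.713
M5
G00 X35.503 Y242.309
M3 S343
G01 X44.779 Y242.309 F2160
G01 X44.779 Y130.798
G01 X35.503 Y130.798
G01 X35.503 Y242.309
M5
G00 X67.866 Y228.296
M3 S343
G01 X62.682 Y224.608 F2160
G01 X56.896 Y227.253
G01 X56.294 Y233.586
G01 X61.478 Y237.274
G01 X67.264 Y234.629
G01 X67.866 Y228.296
M5
G00 X71.605 Y93.219
M3 S343
G01 X56.834 Y17.236 F2160
M5
G00 X0.000 Y0.000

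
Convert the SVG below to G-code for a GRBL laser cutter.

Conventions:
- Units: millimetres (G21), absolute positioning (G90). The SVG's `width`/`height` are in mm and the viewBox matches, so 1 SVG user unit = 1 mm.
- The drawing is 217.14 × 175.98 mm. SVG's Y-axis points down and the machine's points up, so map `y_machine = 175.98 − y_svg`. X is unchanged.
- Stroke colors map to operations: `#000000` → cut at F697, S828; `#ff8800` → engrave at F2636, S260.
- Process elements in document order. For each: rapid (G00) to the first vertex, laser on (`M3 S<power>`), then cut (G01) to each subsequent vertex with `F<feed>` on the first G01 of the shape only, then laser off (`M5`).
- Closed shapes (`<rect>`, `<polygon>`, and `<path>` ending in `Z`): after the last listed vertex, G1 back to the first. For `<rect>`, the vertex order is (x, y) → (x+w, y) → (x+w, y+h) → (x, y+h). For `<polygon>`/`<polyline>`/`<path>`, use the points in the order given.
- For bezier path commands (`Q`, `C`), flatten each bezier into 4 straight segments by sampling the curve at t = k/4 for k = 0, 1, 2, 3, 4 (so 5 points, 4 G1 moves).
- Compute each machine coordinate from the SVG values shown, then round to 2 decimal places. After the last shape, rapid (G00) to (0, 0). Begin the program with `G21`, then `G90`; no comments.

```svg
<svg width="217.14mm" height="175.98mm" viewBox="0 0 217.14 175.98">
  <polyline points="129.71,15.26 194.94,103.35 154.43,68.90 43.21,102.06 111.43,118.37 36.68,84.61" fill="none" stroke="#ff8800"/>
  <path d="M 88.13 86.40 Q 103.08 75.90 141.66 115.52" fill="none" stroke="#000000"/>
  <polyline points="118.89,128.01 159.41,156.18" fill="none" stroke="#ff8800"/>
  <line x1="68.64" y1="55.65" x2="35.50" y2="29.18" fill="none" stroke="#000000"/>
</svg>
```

G21
G90
G00 X129.71 Y160.72
M3 S260
G01 X194.94 Y72.63 F2636
G01 X154.43 Y107.08
G01 X43.21 Y73.92
G01 X111.43 Y57.61
G01 X36.68 Y91.37
M5
G00 X88.13 Y89.58
M3 S828
G01 X97.08 Y91.70 F697
G01 X108.99 Y87.55
G01 X123.85 Y77.14
G01 X141.66 Y60.46
M5
G00 X118.89 Y47.97
M3 S260
G01 X159.41 Y19.80 F2636
M5
G00 X68.64 Y120.33
M3 S828
G01 X35.50 Y146.80 F697
M5
G00 X0.00 Y0.00

Since the viewBox matches the mm dimensions, user units are millimetres directly. The only transform is the Y-flip y_m = 175.98 − y_svg.

Shape 1 is a open polyline drawn with `<polyline>`. Its stroke #ff8800 means engrave at S260, F2636. After flipping Y the toolpath is (129.71,160.72) → (194.94,72.63) → (154.43,107.08) → (43.21,73.92) → (111.43,57.61) → (36.68,91.37).

Shape 2 is a quadratic bezier drawn with `<path>`. Its stroke #000000 means cut at S828, F697. After flipping Y the toolpath is (88.13,89.58) → (97.08,91.70) → (108.99,87.55) → (123.85,77.14) → (141.66,60.46).

Shape 3 is a line segment drawn with `<polyline>`. Its stroke #ff8800 means engrave at S260, F2636. After flipping Y the toolpath is (118.89,47.97) → (159.41,19.80).

Shape 4 is a line segment drawn with `<line>`. Its stroke #000000 means cut at S828, F697. After flipping Y the toolpath is (68.64,120.33) → (35.50,146.80).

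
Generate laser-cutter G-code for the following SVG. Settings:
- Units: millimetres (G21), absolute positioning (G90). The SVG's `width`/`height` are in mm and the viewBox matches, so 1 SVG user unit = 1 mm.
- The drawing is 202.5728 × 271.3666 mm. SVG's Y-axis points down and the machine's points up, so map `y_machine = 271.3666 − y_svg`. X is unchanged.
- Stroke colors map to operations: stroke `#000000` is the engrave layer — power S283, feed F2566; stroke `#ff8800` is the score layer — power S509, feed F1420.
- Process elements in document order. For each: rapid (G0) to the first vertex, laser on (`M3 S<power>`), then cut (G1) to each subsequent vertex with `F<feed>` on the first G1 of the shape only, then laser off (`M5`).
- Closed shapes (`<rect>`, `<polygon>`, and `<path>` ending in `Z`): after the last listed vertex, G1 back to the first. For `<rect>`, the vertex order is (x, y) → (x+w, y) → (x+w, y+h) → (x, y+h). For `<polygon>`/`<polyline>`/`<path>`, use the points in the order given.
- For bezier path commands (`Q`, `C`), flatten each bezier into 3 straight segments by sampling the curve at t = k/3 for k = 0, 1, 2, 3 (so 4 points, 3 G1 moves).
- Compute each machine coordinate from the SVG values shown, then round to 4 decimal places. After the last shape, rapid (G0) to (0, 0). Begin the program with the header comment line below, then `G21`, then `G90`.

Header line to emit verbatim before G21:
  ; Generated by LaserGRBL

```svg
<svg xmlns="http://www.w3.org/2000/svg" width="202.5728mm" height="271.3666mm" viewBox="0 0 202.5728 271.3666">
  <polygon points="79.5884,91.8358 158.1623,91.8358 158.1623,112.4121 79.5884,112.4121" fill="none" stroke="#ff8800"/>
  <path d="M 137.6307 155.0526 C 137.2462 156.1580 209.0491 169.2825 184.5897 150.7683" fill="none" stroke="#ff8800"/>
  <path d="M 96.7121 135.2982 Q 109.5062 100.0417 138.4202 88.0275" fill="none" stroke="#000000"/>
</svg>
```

; Generated by LaserGRBL
G21
G90
G0 X79.5884 Y179.5308
M3 S509
G1 X158.1623 Y179.5308 F1420
G1 X158.1623 Y158.9545
G1 X79.5884 Y158.9545
G1 X79.5884 Y179.5308
M5
G0 X137.6307 Y116.3140
M3 S509
G1 X155.0698 Y112.8192 F1420
G1 X183.2005 Y111.0134
G1 X184.5897 Y120.5983
M5
G0 X96.7121 Y136.0684
M3 S283
G1 X107.0326 Y156.9903 F2566
G1 X120.9353 Y172.7472
G1 X138.4202 Y183.3391
M5
G0 X0.0000 Y0.0000

viewBox `0 0 202.5728 271.3666` with mm width/height → 1 unit = 1 mm. Flip: y_m = 271.3666 − y_svg.

**Shape 1** — `<polygon>` rectangle, stroke `#ff8800` → score (S509, F1420). Machine vertices: (79.5884,179.5308) → (158.1623,179.5308) → (158.1623,158.9545) → (79.5884,158.9545) → (79.5884,179.5308). Closed: final G1 returns to the first vertex.

**Shape 2** — `<path>` cubic bezier, stroke `#ff8800` → score (S509, F1420). Control points (SVG): P0=(137.6307,155.0526), P1=(137.2462,156.1580), P2=(209.0491,169.2825), P3=(184.5897,150.7683); sampled at t=k/3. Machine vertices: (137.6307,116.3140) → (155.0698,112.8192) → (183.2005,111.0134) → (184.5897,120.5983). Open path.

**Shape 3** — `<path>` quadratic bezier, stroke `#000000` → engrave (S283, F2566). Control points (SVG): P0=(96.7121,135.2982), P1=(109.5062,100.0417), P2=(138.4202,88.0275); sampled at t=k/3. Machine vertices: (96.7121,136.0684) → (107.0326,156.9903) → (120.9353,172.7472) → (138.4202,183.3391). Open path.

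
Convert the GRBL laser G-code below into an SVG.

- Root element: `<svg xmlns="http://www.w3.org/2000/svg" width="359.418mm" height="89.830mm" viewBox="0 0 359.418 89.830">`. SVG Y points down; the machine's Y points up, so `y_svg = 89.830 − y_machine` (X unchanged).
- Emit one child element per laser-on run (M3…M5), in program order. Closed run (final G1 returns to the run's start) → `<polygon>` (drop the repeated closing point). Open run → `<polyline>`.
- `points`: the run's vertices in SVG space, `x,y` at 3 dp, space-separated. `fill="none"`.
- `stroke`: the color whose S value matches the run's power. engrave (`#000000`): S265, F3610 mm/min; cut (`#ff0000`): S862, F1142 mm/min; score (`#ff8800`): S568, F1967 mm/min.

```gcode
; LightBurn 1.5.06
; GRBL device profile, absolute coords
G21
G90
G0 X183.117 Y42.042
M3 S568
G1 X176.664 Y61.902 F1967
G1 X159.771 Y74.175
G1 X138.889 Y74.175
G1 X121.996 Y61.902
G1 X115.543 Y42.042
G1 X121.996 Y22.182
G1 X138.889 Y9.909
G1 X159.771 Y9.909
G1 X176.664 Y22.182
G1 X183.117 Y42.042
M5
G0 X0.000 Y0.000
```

<svg xmlns="http://www.w3.org/2000/svg" width="359.418mm" height="89.830mm" viewBox="0 0 359.418 89.830">
  <polygon points="183.117,47.788 176.664,27.928 159.771,15.655 138.889,15.655 121.996,27.928 115.543,47.788 121.996,67.648 138.889,79.921 159.771,79.921 176.664,67.648" fill="none" stroke="#ff8800"/>
</svg>

y_svg = 89.830 − y_m. Every run uses S568, so all elements get stroke `#ff8800` (score).

[1] closed run; points: 183.117,47.788 176.664,27.928 159.771,15.655 138.889,15.655 121.996,27.928 115.543,47.788 121.996,67.648 138.889,79.921 159.771,79.921 176.664,67.648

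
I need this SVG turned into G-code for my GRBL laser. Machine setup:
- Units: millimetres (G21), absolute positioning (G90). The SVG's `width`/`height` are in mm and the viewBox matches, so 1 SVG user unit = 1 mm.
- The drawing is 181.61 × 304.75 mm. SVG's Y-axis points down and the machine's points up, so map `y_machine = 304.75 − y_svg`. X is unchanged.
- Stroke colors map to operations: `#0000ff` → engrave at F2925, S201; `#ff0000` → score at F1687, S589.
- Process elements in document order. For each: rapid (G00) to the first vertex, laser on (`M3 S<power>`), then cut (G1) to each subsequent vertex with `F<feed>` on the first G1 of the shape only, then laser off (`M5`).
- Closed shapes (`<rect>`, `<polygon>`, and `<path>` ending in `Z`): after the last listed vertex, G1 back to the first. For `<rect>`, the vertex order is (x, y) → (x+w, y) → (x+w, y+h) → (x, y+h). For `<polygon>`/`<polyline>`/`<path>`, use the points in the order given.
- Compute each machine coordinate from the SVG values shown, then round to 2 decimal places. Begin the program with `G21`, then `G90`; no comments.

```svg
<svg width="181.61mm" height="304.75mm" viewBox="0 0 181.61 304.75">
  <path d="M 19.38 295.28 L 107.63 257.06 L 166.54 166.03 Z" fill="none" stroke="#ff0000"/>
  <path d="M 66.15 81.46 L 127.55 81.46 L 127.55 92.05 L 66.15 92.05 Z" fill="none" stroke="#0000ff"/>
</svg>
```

G21
G90
G00 X19.38 Y9.47
M3 S589
G1 X107.63 Y47.69 F1687
G1 X166.54 Y138.72
G1 X19.38 Y9.47
M5
G00 X66.15 Y223.29
M3 S201
G1 X127.55 Y223.29 F2925
G1 X127.55 Y212.70
G1 X66.15 Y212.70
G1 X66.15 Y223.29
M5

1 u = 1 mm; y_m = 304.75 − y.

[1] `<path>` closed polygon, #ff0000→score S589 F1687: (19.38,9.47) → (107.63,47.69) → (166.54,138.72) → (19.38,9.47) (closed)

[2] `<path>` rectangle, #0000ff→engrave S201 F2925: (66.15,223.29) → (127.55,223.29) → (127.55,212.70) → (66.15,212.70) → (66.15,223.29) (closed)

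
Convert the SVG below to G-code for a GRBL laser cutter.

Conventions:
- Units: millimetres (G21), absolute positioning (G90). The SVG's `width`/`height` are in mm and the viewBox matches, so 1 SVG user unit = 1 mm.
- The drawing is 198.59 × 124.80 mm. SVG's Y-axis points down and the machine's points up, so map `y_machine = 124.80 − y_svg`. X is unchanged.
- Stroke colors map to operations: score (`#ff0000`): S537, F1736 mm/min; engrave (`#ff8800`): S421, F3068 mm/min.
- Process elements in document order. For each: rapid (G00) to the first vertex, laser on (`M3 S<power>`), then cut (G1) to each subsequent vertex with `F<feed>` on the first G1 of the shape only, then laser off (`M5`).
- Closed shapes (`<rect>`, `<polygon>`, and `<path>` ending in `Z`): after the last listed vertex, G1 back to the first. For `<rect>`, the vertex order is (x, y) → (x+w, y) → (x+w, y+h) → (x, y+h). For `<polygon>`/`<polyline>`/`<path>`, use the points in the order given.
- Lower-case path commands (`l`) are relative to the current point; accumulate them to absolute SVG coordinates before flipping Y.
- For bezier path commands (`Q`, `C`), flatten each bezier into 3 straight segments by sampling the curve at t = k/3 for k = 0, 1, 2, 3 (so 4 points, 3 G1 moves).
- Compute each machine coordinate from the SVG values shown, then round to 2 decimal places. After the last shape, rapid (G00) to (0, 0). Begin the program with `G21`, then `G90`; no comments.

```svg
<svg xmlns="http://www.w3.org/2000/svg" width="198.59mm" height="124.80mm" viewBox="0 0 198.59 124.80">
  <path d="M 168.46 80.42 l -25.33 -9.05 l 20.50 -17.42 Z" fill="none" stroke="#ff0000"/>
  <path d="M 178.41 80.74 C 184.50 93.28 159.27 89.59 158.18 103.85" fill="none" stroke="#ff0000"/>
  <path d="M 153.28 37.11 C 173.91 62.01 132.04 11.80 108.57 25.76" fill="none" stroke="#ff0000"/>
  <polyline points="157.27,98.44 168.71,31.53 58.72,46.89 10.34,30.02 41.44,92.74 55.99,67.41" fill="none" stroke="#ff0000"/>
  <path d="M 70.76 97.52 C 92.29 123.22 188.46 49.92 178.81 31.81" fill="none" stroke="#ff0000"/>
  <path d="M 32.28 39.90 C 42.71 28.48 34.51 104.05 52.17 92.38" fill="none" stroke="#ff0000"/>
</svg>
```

1 u = 1 mm; y_m = 124.80 − y.

[1] `<path>` regular polygon, #ff0000→score S537 F1736: (168.46,44.38) → (143.13,53.43) → (163.63,70.85) → (168.46,44.38) (closed)

[2] `<path>` cubic bezier, #ff0000→score S537 F1736: (178.41,44.06) → (176.11,35.66) → (165.26,30.49) → (158.18,20.95)

[3] `<path>` cubic bezier, #ff0000→score S537 F1736: (153.28,87.69) → (156.07,82.67) → (135.18,96.77) → (108.57,99.04)

[4] `<polyline>` open polyline, #ff0000→score S537 F1736: (157.27,26.36) → (168.71,93.27) → (58.72,77.91) → (10.34,94.78) → (41.44,32.06) → (55.99,57.39)

[5] `<path>` cubic bezier, #ff0000→score S537 F1736: (70.76,27.28) → (110.49,28.87) → (159.87,62.19) → (178.81,92.99)

[6] `<path>` cubic bezier, #ff0000→score S537 F1736: (32.28,84.90) → (38.15,73.78) → (41.48,43.38) → (52.17,32.42)

G21
G90
G00 X168.46 Y44.38
M3 S537
G1 X143.13 Y53.43 F1736
G1 X163.63 Y70.85
G1 X168.46 Y44.38
M5
G00 X178.41 Y44.06
M3 S537
G1 X176.11 Y35.66 F1736
G1 X165.26 Y30.49
G1 X158.18 Y20.95
M5
G00 X153.28 Y87.69
M3 S537
G1 X156.07 Y82.67 F1736
G1 X135.18 Y96.77
G1 X108.57 Y99.04
M5
G00 X157.27 Y26.36
M3 S537
G1 X168.71 Y93.27 F1736
G1 X58.72 Y77.91
G1 X10.34 Y94.78
G1 X41.44 Y32.06
G1 X55.99 Y57.39
M5
G00 X70.76 Y27.28
M3 S537
G1 X110.49 Y28.87 F1736
G1 X159.87 Y62.19
G1 X178.81 Y92.99
M5
G00 X32.28 Y84.90
M3 S537
G1 X38.15 Y73.78 F1736
G1 X41.48 Y43.38
G1 X52.17 Y32.42
M5
G00 X0.00 Y0.00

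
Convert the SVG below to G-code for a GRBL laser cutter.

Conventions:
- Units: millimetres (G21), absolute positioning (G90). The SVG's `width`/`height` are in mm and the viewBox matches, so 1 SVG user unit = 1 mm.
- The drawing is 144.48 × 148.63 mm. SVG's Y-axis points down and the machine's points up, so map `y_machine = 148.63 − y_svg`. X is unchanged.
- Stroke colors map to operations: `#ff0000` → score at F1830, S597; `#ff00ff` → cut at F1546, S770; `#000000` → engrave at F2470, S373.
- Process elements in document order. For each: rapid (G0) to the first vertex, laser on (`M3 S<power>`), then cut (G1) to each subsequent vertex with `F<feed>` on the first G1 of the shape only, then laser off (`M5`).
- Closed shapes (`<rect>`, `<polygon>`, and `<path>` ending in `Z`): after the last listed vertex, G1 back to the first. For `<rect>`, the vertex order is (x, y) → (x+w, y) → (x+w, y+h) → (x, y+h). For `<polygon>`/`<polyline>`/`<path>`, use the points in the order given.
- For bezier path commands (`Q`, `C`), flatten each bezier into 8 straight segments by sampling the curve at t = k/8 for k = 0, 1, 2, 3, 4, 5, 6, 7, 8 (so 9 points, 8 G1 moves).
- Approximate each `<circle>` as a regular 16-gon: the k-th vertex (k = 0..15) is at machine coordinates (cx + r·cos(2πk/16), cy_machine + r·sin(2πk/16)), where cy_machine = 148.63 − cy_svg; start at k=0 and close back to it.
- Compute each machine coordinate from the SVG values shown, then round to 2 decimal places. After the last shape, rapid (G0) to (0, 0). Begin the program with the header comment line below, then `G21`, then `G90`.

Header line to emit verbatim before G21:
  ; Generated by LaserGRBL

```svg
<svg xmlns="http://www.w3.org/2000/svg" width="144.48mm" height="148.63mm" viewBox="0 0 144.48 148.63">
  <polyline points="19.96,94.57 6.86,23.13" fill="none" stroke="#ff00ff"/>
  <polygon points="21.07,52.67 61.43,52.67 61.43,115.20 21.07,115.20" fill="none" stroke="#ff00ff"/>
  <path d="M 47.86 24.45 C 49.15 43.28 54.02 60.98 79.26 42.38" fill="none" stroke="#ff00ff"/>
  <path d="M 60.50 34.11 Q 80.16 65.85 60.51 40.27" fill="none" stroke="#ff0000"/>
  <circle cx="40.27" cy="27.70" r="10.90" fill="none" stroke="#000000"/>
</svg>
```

; Generated by LaserGRBL
G21
G90
G0 X19.96 Y54.06
M3 S770
G1 X6.86 Y125.50 F1546
M5
G0 X21.07 Y95.96
M3 S770
G1 X61.43 Y95.96 F1546
G1 X61.43 Y33.43
G1 X21.07 Y33.43
G1 X21.07 Y95.96
M5
G0 X47.86 Y124.18
M3 S770
G1 X48.54 Y117.24 F1546
G1 X49.76 Y110.82
G1 X51.71 Y105.33
G1 X54.58 Y101.18
G1 X58.57 Y98.78
G1 X63.89 Y98.56
G1 X70.72 Y100.91
G1 X79.26 Y106.25
M5
G0 X60.50 Y114.52
M3 S597
G1 X64.80 Y107.48 F1830
G1 X67.87 Y102.23
G1 X69.72 Y98.78
G1 X70.33 Y97.11
G1 X69.72 Y97.24
G1 X67.88 Y99.15
G1 X64.81 Y102.86
G1 X60.51 Y108.36
M5
G0 X51.17 Y120.93
M3 S373
G1 X50.34 Y125.10 F2470
G1 X47.98 Y128.64
G1 X44.44 Y131.00
G1 X40.27 Y131.83
G1 X36.10 Y131.00
G1 X32.56 Y128.64
G1 X30.20 Y125.10
G1 X29.37 Y120.93
G1 X30.20 Y116.76
G1 X32.56 Y113.22
G1 X36.10 Y110.86
G1 X40.27 Y110.03
G1 X44.44 Y110.86
G1 X47.98 Y113.22
G1 X50.34 Y116.76
G1 X51.17 Y120.93
M5
G0 X0.00 Y0.00

Since the viewBox matches the mm dimensions, user units are millimetres directly. The only transform is the Y-flip y_m = 148.63 − y_svg.

Shape 1 is a line segment drawn with `<polyline>`. Its stroke #ff00ff means cut at S770, F1546. After flipping Y the toolpath is (19.96,54.06) → (6.86,125.50).

Shape 2 is a rectangle drawn with `<polygon>`. Its stroke #ff00ff means cut at S770, F1546. After flipping Y the toolpath is (21.07,95.96) → (61.43,95.96) → (61.43,33.43) → (21.07,33.43) → (21.07,95.96), returning to the start.

Shape 3 is a cubic bezier drawn with `<path>`. Its stroke #ff00ff means cut at S770, F1546. After flipping Y the toolpath is (47.86,124.18) → (48.54,117.24) → (49.76,110.82) → (51.71,105.33) → (54.58,101.18) → (58.57,98.78) → (63.89,98.56) → (70.72,100.91) → (79.26,106.25).

Shape 4 is a quadratic bezier drawn with `<path>`. Its stroke #ff0000 means score at S597, F1830. After flipping Y the toolpath is (60.50,114.52) → (64.80,107.48) → (67.87,102.23) → (69.72,98.78) → (70.33,97.11) → (69.72,97.24) → (67.88,99.15) → (64.81,102.86) → (60.51,108.36).

Shape 5 is a circle drawn with `<circle>`. Its stroke #000000 means engrave at S373, F2470. After flipping Y the toolpath is (51.17,120.93) → (50.34,125.10) → (47.98,128.64) → (44.44,131.00) → (40.27,131.83) → (36.10,131.00) → (32.56,128.64) → (30.20,125.10) → (29.37,120.93) → (30.20,116.76) → (32.56,113.22) → (36.10,110.86) → (40.27,110.03) → (44.44,110.86) → (47.98,113.22) → (50.34,116.76) → (51.17,120.93), returning to the start.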